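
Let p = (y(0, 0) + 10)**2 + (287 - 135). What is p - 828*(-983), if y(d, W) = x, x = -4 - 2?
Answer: 814092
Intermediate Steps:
x = -6
y(d, W) = -6
p = 168 (p = (-6 + 10)**2 + (287 - 135) = 4**2 + 152 = 16 + 152 = 168)
p - 828*(-983) = 168 - 828*(-983) = 168 + 813924 = 814092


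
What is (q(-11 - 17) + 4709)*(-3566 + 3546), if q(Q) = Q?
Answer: -93620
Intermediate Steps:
(q(-11 - 17) + 4709)*(-3566 + 3546) = ((-11 - 17) + 4709)*(-3566 + 3546) = (-28 + 4709)*(-20) = 4681*(-20) = -93620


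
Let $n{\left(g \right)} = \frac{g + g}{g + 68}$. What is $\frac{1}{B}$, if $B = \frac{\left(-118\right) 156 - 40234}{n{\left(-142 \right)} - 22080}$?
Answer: $\frac{408409}{1084877} \approx 0.37646$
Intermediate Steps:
$n{\left(g \right)} = \frac{2 g}{68 + g}$
$B = \frac{1084877}{408409}$ ($B = \frac{\left(-118\right) 156 - 40234}{2 \left(-142\right) \frac{1}{68 - 142} - 22080} = \frac{-18408 - 40234}{2 \left(-142\right) \frac{1}{-74} - 22080} = - \frac{58642}{2 \left(-142\right) \left(- \frac{1}{74}\right) - 22080} = - \frac{58642}{\frac{142}{37} - 22080} = - \frac{58642}{- \frac{816818}{37}} = \left(-58642\right) \left(- \frac{37}{816818}\right) = \frac{1084877}{408409} \approx 2.6563$)
$\frac{1}{B} = \frac{1}{\frac{1084877}{408409}} = \frac{408409}{1084877}$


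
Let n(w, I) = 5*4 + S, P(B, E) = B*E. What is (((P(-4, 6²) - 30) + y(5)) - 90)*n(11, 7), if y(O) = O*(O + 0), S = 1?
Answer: -5019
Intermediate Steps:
n(w, I) = 21 (n(w, I) = 5*4 + 1 = 20 + 1 = 21)
y(O) = O² (y(O) = O*O = O²)
(((P(-4, 6²) - 30) + y(5)) - 90)*n(11, 7) = (((-4*6² - 30) + 5²) - 90)*21 = (((-4*36 - 30) + 25) - 90)*21 = (((-144 - 30) + 25) - 90)*21 = ((-174 + 25) - 90)*21 = (-149 - 90)*21 = -239*21 = -5019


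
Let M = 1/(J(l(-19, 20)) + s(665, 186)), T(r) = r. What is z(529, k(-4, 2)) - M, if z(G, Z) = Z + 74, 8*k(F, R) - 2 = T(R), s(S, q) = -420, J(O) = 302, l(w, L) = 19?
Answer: 4396/59 ≈ 74.508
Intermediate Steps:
k(F, R) = ¼ + R/8
z(G, Z) = 74 + Z
M = -1/118 (M = 1/(302 - 420) = 1/(-118) = -1/118 ≈ -0.0084746)
z(529, k(-4, 2)) - M = (74 + (¼ + (⅛)*2)) - 1*(-1/118) = (74 + (¼ + ¼)) + 1/118 = (74 + ½) + 1/118 = 149/2 + 1/118 = 4396/59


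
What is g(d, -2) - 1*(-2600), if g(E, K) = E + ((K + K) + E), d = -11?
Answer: 2574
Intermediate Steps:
g(E, K) = 2*E + 2*K (g(E, K) = E + (2*K + E) = E + (E + 2*K) = 2*E + 2*K)
g(d, -2) - 1*(-2600) = (2*(-11) + 2*(-2)) - 1*(-2600) = (-22 - 4) + 2600 = -26 + 2600 = 2574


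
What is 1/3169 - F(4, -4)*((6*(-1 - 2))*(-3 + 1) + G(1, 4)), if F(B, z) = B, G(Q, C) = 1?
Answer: -469011/3169 ≈ -148.00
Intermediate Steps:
1/3169 - F(4, -4)*((6*(-1 - 2))*(-3 + 1) + G(1, 4)) = 1/3169 - 4*((6*(-1 - 2))*(-3 + 1) + 1) = 1/3169 - 4*((6*(-3))*(-2) + 1) = 1/3169 - 4*(-18*(-2) + 1) = 1/3169 - 4*(36 + 1) = 1/3169 - 4*37 = 1/3169 - 1*148 = 1/3169 - 148 = -469011/3169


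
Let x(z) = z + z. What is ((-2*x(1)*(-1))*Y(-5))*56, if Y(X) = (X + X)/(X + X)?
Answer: 224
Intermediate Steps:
x(z) = 2*z
Y(X) = 1 (Y(X) = (2*X)/((2*X)) = (2*X)*(1/(2*X)) = 1)
((-2*x(1)*(-1))*Y(-5))*56 = ((-4*(-1))*1)*56 = ((-2*2*(-1))*1)*56 = (-4*(-1)*1)*56 = (4*1)*56 = 4*56 = 224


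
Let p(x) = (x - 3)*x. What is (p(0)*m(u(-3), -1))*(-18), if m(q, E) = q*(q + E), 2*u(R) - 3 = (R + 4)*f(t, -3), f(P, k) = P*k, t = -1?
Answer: 0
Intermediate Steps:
p(x) = x*(-3 + x) (p(x) = (-3 + x)*x = x*(-3 + x))
u(R) = 15/2 + 3*R/2 (u(R) = 3/2 + ((R + 4)*(-1*(-3)))/2 = 3/2 + ((4 + R)*3)/2 = 3/2 + (12 + 3*R)/2 = 3/2 + (6 + 3*R/2) = 15/2 + 3*R/2)
m(q, E) = q*(E + q)
(p(0)*m(u(-3), -1))*(-18) = ((0*(-3 + 0))*((15/2 + (3/2)*(-3))*(-1 + (15/2 + (3/2)*(-3)))))*(-18) = ((0*(-3))*((15/2 - 9/2)*(-1 + (15/2 - 9/2))))*(-18) = (0*(3*(-1 + 3)))*(-18) = (0*(3*2))*(-18) = (0*6)*(-18) = 0*(-18) = 0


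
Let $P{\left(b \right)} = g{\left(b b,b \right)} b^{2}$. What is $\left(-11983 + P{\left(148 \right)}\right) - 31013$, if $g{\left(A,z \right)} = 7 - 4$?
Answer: $22716$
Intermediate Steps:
$g{\left(A,z \right)} = 3$
$P{\left(b \right)} = 3 b^{2}$
$\left(-11983 + P{\left(148 \right)}\right) - 31013 = \left(-11983 + 3 \cdot 148^{2}\right) - 31013 = \left(-11983 + 3 \cdot 21904\right) - 31013 = \left(-11983 + 65712\right) - 31013 = 53729 - 31013 = 22716$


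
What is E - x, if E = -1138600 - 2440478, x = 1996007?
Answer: -5575085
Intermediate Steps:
E = -3579078
E - x = -3579078 - 1*1996007 = -3579078 - 1996007 = -5575085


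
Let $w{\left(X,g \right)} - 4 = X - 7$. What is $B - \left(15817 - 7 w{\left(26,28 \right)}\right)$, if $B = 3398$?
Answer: $-12258$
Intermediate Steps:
$w{\left(X,g \right)} = -3 + X$ ($w{\left(X,g \right)} = 4 + \left(X - 7\right) = 4 + \left(-7 + X\right) = -3 + X$)
$B - \left(15817 - 7 w{\left(26,28 \right)}\right) = 3398 - \left(15817 - 7 \left(-3 + 26\right)\right) = 3398 - \left(15817 - 161\right) = 3398 - 15656 = -12258$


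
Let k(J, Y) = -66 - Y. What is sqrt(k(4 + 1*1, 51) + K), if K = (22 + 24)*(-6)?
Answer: I*sqrt(393) ≈ 19.824*I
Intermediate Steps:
K = -276 (K = 46*(-6) = -276)
sqrt(k(4 + 1*1, 51) + K) = sqrt((-66 - 1*51) - 276) = sqrt((-66 - 51) - 276) = sqrt(-117 - 276) = sqrt(-393) = I*sqrt(393)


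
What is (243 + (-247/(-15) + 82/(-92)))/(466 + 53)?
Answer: 178417/358110 ≈ 0.49822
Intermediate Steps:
(243 + (-247/(-15) + 82/(-92)))/(466 + 53) = (243 + (-247*(-1/15) + 82*(-1/92)))/519 = (243 + (247/15 - 41/46))*(1/519) = (243 + 10747/690)*(1/519) = (178417/690)*(1/519) = 178417/358110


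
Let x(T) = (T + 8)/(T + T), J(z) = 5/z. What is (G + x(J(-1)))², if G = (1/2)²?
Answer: 1/400 ≈ 0.0025000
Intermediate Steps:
x(T) = (8 + T)/(2*T) (x(T) = (8 + T)/((2*T)) = (8 + T)*(1/(2*T)) = (8 + T)/(2*T))
G = ¼ (G = (½)² = ¼ ≈ 0.25000)
(G + x(J(-1)))² = (¼ + (8 + 5/(-1))/(2*((5/(-1)))))² = (¼ + (8 + 5*(-1))/(2*((5*(-1)))))² = (¼ + (½)*(8 - 5)/(-5))² = (¼ + (½)*(-⅕)*3)² = (¼ - 3/10)² = (-1/20)² = 1/400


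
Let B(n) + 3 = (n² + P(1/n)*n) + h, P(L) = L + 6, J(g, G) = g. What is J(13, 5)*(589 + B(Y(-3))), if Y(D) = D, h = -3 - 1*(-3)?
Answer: 7514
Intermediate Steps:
h = 0 (h = -3 + 3 = 0)
P(L) = 6 + L
B(n) = -3 + n² + n*(6 + 1/n) (B(n) = -3 + ((n² + (6 + 1/n)*n) + 0) = -3 + ((n² + n*(6 + 1/n)) + 0) = -3 + (n² + n*(6 + 1/n)) = -3 + n² + n*(6 + 1/n))
J(13, 5)*(589 + B(Y(-3))) = 13*(589 + (-2 + (-3)² + 6*(-3))) = 13*(589 + (-2 + 9 - 18)) = 13*(589 - 11) = 13*578 = 7514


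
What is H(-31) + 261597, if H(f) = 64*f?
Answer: 259613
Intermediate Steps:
H(-31) + 261597 = 64*(-31) + 261597 = -1984 + 261597 = 259613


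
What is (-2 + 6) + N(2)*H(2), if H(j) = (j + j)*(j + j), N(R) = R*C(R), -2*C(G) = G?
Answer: -28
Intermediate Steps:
C(G) = -G/2
N(R) = -R**2/2 (N(R) = R*(-R/2) = -R**2/2)
H(j) = 4*j**2 (H(j) = (2*j)*(2*j) = 4*j**2)
(-2 + 6) + N(2)*H(2) = (-2 + 6) + (-1/2*2**2)*(4*2**2) = 4 + (-1/2*4)*(4*4) = 4 - 2*16 = 4 - 32 = -28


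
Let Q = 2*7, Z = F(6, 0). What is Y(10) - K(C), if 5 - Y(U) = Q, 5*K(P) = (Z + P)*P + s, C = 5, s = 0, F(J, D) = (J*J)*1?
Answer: -50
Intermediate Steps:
F(J, D) = J**2 (F(J, D) = J**2*1 = J**2)
Z = 36 (Z = 6**2 = 36)
Q = 14
K(P) = P*(36 + P)/5 (K(P) = ((36 + P)*P + 0)/5 = (P*(36 + P) + 0)/5 = (P*(36 + P))/5 = P*(36 + P)/5)
Y(U) = -9 (Y(U) = 5 - 1*14 = 5 - 14 = -9)
Y(10) - K(C) = -9 - 5*(36 + 5)/5 = -9 - 5*41/5 = -9 - 1*41 = -9 - 41 = -50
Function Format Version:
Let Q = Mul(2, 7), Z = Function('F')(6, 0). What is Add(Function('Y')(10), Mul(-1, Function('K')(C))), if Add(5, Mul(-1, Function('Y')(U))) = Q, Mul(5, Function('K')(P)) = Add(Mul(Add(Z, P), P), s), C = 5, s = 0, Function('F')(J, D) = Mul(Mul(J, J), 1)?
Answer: -50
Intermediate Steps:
Function('F')(J, D) = Pow(J, 2) (Function('F')(J, D) = Mul(Pow(J, 2), 1) = Pow(J, 2))
Z = 36 (Z = Pow(6, 2) = 36)
Q = 14
Function('K')(P) = Mul(Rational(1, 5), P, Add(36, P)) (Function('K')(P) = Mul(Rational(1, 5), Add(Mul(Add(36, P), P), 0)) = Mul(Rational(1, 5), Add(Mul(P, Add(36, P)), 0)) = Mul(Rational(1, 5), Mul(P, Add(36, P))) = Mul(Rational(1, 5), P, Add(36, P)))
Function('Y')(U) = -9 (Function('Y')(U) = Add(5, Mul(-1, 14)) = Add(5, -14) = -9)
Add(Function('Y')(10), Mul(-1, Function('K')(C))) = Add(-9, Mul(-1, Mul(Rational(1, 5), 5, Add(36, 5)))) = Add(-9, Mul(-1, Mul(Rational(1, 5), 5, 41))) = Add(-9, Mul(-1, 41)) = Add(-9, -41) = -50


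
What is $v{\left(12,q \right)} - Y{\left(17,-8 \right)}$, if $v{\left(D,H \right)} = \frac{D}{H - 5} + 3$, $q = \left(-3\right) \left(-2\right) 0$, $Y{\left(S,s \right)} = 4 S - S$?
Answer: $- \frac{252}{5} \approx -50.4$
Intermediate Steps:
$Y{\left(S,s \right)} = 3 S$
$q = 0$ ($q = 6 \cdot 0 = 0$)
$v{\left(D,H \right)} = 3 + \frac{D}{-5 + H}$ ($v{\left(D,H \right)} = \frac{D}{-5 + H} + 3 = 3 + \frac{D}{-5 + H}$)
$v{\left(12,q \right)} - Y{\left(17,-8 \right)} = \frac{-15 + 12 + 3 \cdot 0}{-5 + 0} - 3 \cdot 17 = \frac{-15 + 12 + 0}{-5} - 51 = \left(- \frac{1}{5}\right) \left(-3\right) - 51 = \frac{3}{5} - 51 = - \frac{252}{5}$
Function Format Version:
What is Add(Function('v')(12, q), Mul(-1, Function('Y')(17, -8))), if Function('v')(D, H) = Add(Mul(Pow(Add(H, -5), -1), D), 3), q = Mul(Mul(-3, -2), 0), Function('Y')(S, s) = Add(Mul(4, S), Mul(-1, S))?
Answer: Rational(-252, 5) ≈ -50.400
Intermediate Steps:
Function('Y')(S, s) = Mul(3, S)
q = 0 (q = Mul(6, 0) = 0)
Function('v')(D, H) = Add(3, Mul(D, Pow(Add(-5, H), -1))) (Function('v')(D, H) = Add(Mul(Pow(Add(-5, H), -1), D), 3) = Add(Mul(D, Pow(Add(-5, H), -1)), 3) = Add(3, Mul(D, Pow(Add(-5, H), -1))))
Add(Function('v')(12, q), Mul(-1, Function('Y')(17, -8))) = Add(Mul(Pow(Add(-5, 0), -1), Add(-15, 12, Mul(3, 0))), Mul(-1, Mul(3, 17))) = Add(Mul(Pow(-5, -1), Add(-15, 12, 0)), Mul(-1, 51)) = Add(Mul(Rational(-1, 5), -3), -51) = Add(Rational(3, 5), -51) = Rational(-252, 5)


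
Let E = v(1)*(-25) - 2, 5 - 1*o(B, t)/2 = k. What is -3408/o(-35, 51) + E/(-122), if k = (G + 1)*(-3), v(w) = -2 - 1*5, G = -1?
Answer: -208753/610 ≈ -342.22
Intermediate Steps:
v(w) = -7 (v(w) = -2 - 5 = -7)
k = 0 (k = (-1 + 1)*(-3) = 0*(-3) = 0)
o(B, t) = 10 (o(B, t) = 10 - 2*0 = 10 + 0 = 10)
E = 173 (E = -7*(-25) - 2 = 175 - 2 = 173)
-3408/o(-35, 51) + E/(-122) = -3408/10 + 173/(-122) = -3408*⅒ + 173*(-1/122) = -1704/5 - 173/122 = -208753/610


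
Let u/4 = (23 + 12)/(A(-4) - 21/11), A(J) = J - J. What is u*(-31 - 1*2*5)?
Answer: 9020/3 ≈ 3006.7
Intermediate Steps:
A(J) = 0
u = -220/3 (u = 4*((23 + 12)/(0 - 21/11)) = 4*(35/(0 - 21*1/11)) = 4*(35/(0 - 21/11)) = 4*(35/(-21/11)) = 4*(35*(-11/21)) = 4*(-55/3) = -220/3 ≈ -73.333)
u*(-31 - 1*2*5) = -220*(-31 - 1*2*5)/3 = -220*(-31 - 2*5)/3 = -220*(-31 - 10)/3 = -220/3*(-41) = 9020/3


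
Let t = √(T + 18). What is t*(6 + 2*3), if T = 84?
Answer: 12*√102 ≈ 121.19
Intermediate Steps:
t = √102 (t = √(84 + 18) = √102 ≈ 10.100)
t*(6 + 2*3) = √102*(6 + 2*3) = √102*(6 + 6) = √102*12 = 12*√102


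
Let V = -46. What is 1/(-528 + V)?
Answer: -1/574 ≈ -0.0017422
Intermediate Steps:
1/(-528 + V) = 1/(-528 - 46) = 1/(-574) = -1/574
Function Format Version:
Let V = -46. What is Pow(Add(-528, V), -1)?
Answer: Rational(-1, 574) ≈ -0.0017422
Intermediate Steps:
Pow(Add(-528, V), -1) = Pow(Add(-528, -46), -1) = Pow(-574, -1) = Rational(-1, 574)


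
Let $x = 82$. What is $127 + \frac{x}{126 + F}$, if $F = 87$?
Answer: $\frac{27133}{213} \approx 127.39$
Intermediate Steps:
$127 + \frac{x}{126 + F} = 127 + \frac{82}{126 + 87} = 127 + \frac{82}{213} = \frac{27133}{213}$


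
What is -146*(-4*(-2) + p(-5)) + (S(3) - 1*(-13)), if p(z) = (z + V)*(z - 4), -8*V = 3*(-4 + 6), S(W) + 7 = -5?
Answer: -17445/2 ≈ -8722.5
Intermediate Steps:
S(W) = -12 (S(W) = -7 - 5 = -12)
V = -¾ (V = -3*(-4 + 6)/8 = -3*2/8 = -⅛*6 = -¾ ≈ -0.75000)
p(z) = (-4 + z)*(-¾ + z) (p(z) = (z - ¾)*(z - 4) = (-¾ + z)*(-4 + z) = (-4 + z)*(-¾ + z))
-146*(-4*(-2) + p(-5)) + (S(3) - 1*(-13)) = -146*(-4*(-2) + (3 + (-5)² - 19/4*(-5))) + (-12 - 1*(-13)) = -146*(8 + (3 + 25 + 95/4)) + (-12 + 13) = -146*(8 + 207/4) + 1 = -146*239/4 + 1 = -17447/2 + 1 = -17445/2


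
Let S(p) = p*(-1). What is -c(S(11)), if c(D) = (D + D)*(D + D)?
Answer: -484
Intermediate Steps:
S(p) = -p
c(D) = 4*D² (c(D) = (2*D)*(2*D) = 4*D²)
-c(S(11)) = -4*(-1*11)² = -4*(-11)² = -4*121 = -1*484 = -484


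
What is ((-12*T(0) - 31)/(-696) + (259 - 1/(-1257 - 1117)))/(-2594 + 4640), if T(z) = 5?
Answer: 214081733/1690306992 ≈ 0.12665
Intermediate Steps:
((-12*T(0) - 31)/(-696) + (259 - 1/(-1257 - 1117)))/(-2594 + 4640) = ((-12*5 - 31)/(-696) + (259 - 1/(-1257 - 1117)))/(-2594 + 4640) = ((-60 - 31)*(-1/696) + (259 - 1/(-2374)))/2046 = (-91*(-1/696) + (259 - 1*(-1/2374)))*(1/2046) = (91/696 + (259 + 1/2374))*(1/2046) = (91/696 + 614867/2374)*(1/2046) = (214081733/826152)*(1/2046) = 214081733/1690306992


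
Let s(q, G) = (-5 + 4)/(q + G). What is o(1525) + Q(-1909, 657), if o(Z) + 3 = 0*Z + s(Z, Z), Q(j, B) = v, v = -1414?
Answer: -4321851/3050 ≈ -1417.0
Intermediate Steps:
s(q, G) = -1/(G + q)
Q(j, B) = -1414
o(Z) = -3 - 1/(2*Z) (o(Z) = -3 + (0*Z - 1/(Z + Z)) = -3 + (0 - 1/(2*Z)) = -3 - 1/(2*Z))
o(1525) + Q(-1909, 657) = (-3 - 1/2/1525) - 1414 = (-3 - 1/2*1/1525) - 1414 = (-3 - 1/3050) - 1414 = -9151/3050 - 1414 = -4321851/3050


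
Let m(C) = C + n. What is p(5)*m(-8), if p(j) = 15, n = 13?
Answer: 75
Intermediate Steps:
m(C) = 13 + C (m(C) = C + 13 = 13 + C)
p(5)*m(-8) = 15*(13 - 8) = 15*5 = 75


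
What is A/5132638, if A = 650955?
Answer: 650955/5132638 ≈ 0.12683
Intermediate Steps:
A/5132638 = 650955/5132638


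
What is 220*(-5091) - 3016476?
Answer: -4136496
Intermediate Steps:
220*(-5091) - 3016476 = -1120020 - 3016476 = -4136496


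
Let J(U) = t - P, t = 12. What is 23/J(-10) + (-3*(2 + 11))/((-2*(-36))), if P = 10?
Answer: 263/24 ≈ 10.958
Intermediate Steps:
J(U) = 2 (J(U) = 12 - 1*10 = 12 - 10 = 2)
23/J(-10) + (-3*(2 + 11))/((-2*(-36))) = 23/2 + (-3*(2 + 11))/((-2*(-36))) = 23*(1/2) - 3*13/72 = 23/2 - 39*1/72 = 23/2 - 13/24 = 263/24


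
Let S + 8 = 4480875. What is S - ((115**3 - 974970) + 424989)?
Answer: 3509973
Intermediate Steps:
S = 4480867 (S = -8 + 4480875 = 4480867)
S - ((115**3 - 974970) + 424989) = 4480867 - ((115**3 - 974970) + 424989) = 4480867 - ((1520875 - 974970) + 424989) = 4480867 - (545905 + 424989) = 4480867 - 1*970894 = 4480867 - 970894 = 3509973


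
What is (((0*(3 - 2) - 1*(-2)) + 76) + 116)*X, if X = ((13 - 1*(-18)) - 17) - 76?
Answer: -12028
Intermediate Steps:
X = -62 (X = ((13 + 18) - 17) - 76 = (31 - 17) - 76 = 14 - 76 = -62)
(((0*(3 - 2) - 1*(-2)) + 76) + 116)*X = (((0*(3 - 2) - 1*(-2)) + 76) + 116)*(-62) = (((0*1 + 2) + 76) + 116)*(-62) = (((0 + 2) + 76) + 116)*(-62) = ((2 + 76) + 116)*(-62) = (78 + 116)*(-62) = 194*(-62) = -12028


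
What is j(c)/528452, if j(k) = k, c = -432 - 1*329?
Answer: -761/528452 ≈ -0.0014401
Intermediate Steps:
c = -761 (c = -432 - 329 = -761)
j(c)/528452 = -761/528452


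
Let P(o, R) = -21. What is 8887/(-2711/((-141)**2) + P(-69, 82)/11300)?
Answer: -1996511651100/31051801 ≈ -64296.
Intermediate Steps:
8887/(-2711/((-141)**2) + P(-69, 82)/11300) = 8887/(-2711/((-141)**2) - 21/11300) = 8887/(-2711/19881 - 21*1/11300) = 8887/(-2711*1/19881 - 21/11300) = 8887/(-2711/19881 - 21/11300) = 8887/(-31051801/224655300) = 8887*(-224655300/31051801) = -1996511651100/31051801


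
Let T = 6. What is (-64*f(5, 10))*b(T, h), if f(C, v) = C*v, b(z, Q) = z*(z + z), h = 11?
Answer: -230400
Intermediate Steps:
b(z, Q) = 2*z² (b(z, Q) = z*(2*z) = 2*z²)
(-64*f(5, 10))*b(T, h) = (-320*10)*(2*6²) = (-64*50)*(2*36) = -3200*72 = -230400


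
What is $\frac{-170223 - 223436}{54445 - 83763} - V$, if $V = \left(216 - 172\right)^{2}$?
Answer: $- \frac{56365989}{29318} \approx -1922.6$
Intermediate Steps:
$V = 1936$ ($V = 44^{2} = 1936$)
$\frac{-170223 - 223436}{54445 - 83763} - V = \frac{-170223 - 223436}{54445 - 83763} - 1936 = - \frac{393659}{-29318} - 1936 = \left(-393659\right) \left(- \frac{1}{29318}\right) - 1936 = \frac{393659}{29318} - 1936 = - \frac{56365989}{29318}$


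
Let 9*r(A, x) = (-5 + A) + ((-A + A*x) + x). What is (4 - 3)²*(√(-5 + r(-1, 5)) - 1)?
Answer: -1 + 5*I*√2/3 ≈ -1.0 + 2.357*I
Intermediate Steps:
r(A, x) = -5/9 + x/9 + A*x/9 (r(A, x) = ((-5 + A) + ((-A + A*x) + x))/9 = ((-5 + A) + (x - A + A*x))/9 = (-5 + x + A*x)/9 = -5/9 + x/9 + A*x/9)
(4 - 3)²*(√(-5 + r(-1, 5)) - 1) = (4 - 3)²*(√(-5 + (-5/9 + (⅑)*5 + (⅑)*(-1)*5)) - 1) = 1²*(√(-5 + (-5/9 + 5/9 - 5/9)) - 1) = 1*(√(-5 - 5/9) - 1) = 1*(√(-50/9) - 1) = 1*(5*I*√2/3 - 1) = 1*(-1 + 5*I*√2/3) = -1 + 5*I*√2/3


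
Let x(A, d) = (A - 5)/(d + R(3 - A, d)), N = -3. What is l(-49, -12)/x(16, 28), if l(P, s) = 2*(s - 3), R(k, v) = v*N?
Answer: 1680/11 ≈ 152.73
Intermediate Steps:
R(k, v) = -3*v (R(k, v) = v*(-3) = -3*v)
l(P, s) = -6 + 2*s (l(P, s) = 2*(-3 + s) = -6 + 2*s)
x(A, d) = -(-5 + A)/(2*d) (x(A, d) = (A - 5)/(d - 3*d) = (-5 + A)/((-2*d)) = (-5 + A)*(-1/(2*d)) = -(-5 + A)/(2*d))
l(-49, -12)/x(16, 28) = (-6 + 2*(-12))/(((1/2)*(5 - 1*16)/28)) = (-6 - 24)/(((1/2)*(1/28)*(5 - 16))) = -30/((1/2)*(1/28)*(-11)) = -30/(-11/56) = -30*(-56/11) = 1680/11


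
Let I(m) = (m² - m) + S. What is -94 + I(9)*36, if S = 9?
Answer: 2822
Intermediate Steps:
I(m) = 9 + m² - m (I(m) = (m² - m) + 9 = 9 + m² - m)
-94 + I(9)*36 = -94 + (9 + 9² - 1*9)*36 = -94 + (9 + 81 - 9)*36 = -94 + 81*36 = -94 + 2916 = 2822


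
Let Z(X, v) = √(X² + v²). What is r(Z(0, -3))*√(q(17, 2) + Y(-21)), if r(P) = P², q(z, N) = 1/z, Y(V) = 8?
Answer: 9*√2329/17 ≈ 25.549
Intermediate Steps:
r(Z(0, -3))*√(q(17, 2) + Y(-21)) = (√(0² + (-3)²))²*√(1/17 + 8) = (√(0 + 9))²*√(1/17 + 8) = (√9)²*√(137/17) = 3²*(√2329/17) = 9*(√2329/17) = 9*√2329/17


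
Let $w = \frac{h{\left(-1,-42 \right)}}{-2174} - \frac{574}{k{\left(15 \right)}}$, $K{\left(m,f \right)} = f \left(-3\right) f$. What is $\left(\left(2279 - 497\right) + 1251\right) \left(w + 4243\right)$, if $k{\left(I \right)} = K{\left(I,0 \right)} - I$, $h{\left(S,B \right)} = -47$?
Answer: $\frac{141148551921}{10870} \approx 1.2985 \cdot 10^{7}$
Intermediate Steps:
$K{\left(m,f \right)} = - 3 f^{2}$ ($K{\left(m,f \right)} = - 3 f f = - 3 f^{2}$)
$k{\left(I \right)} = - I$ ($k{\left(I \right)} = - 3 \cdot 0^{2} - I = \left(-3\right) 0 - I = 0 - I = - I$)
$w = \frac{1248581}{32610}$ ($w = - \frac{47}{-2174} - \frac{574}{\left(-1\right) 15} = \left(-47\right) \left(- \frac{1}{2174}\right) - \frac{574}{-15} = \frac{47}{2174} - - \frac{574}{15} = \frac{47}{2174} + \frac{574}{15} = \frac{1248581}{32610} \approx 38.288$)
$\left(\left(2279 - 497\right) + 1251\right) \left(w + 4243\right) = \left(\left(2279 - 497\right) + 1251\right) \left(\frac{1248581}{32610} + 4243\right) = \left(\left(2279 - 497\right) + 1251\right) \frac{139612811}{32610} = \left(1782 + 1251\right) \frac{139612811}{32610} = 3033 \cdot \frac{139612811}{32610} = \frac{141148551921}{10870}$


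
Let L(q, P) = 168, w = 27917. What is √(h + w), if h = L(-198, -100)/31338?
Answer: √761568340737/5223 ≈ 167.08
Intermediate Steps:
h = 28/5223 (h = 168/31338 = 168*(1/31338) = 28/5223 ≈ 0.0053609)
√(h + w) = √(28/5223 + 27917) = √(145810519/5223) = √761568340737/5223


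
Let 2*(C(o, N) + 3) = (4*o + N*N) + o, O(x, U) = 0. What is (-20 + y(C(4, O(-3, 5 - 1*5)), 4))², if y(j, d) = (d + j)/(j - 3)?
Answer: 4761/16 ≈ 297.56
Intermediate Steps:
C(o, N) = -3 + N²/2 + 5*o/2 (C(o, N) = -3 + ((4*o + N*N) + o)/2 = -3 + ((4*o + N²) + o)/2 = -3 + ((N² + 4*o) + o)/2 = -3 + (N² + 5*o)/2 = -3 + (N²/2 + 5*o/2) = -3 + N²/2 + 5*o/2)
y(j, d) = (d + j)/(-3 + j)
(-20 + y(C(4, O(-3, 5 - 1*5)), 4))² = (-20 + (4 + (-3 + (½)*0² + (5/2)*4))/(-3 + (-3 + (½)*0² + (5/2)*4)))² = (-20 + (4 + (-3 + (½)*0 + 10))/(-3 + (-3 + (½)*0 + 10)))² = (-20 + (4 + (-3 + 0 + 10))/(-3 + (-3 + 0 + 10)))² = (-20 + (4 + 7)/(-3 + 7))² = (-20 + 11/4)² = (-69/4)² = 4761/16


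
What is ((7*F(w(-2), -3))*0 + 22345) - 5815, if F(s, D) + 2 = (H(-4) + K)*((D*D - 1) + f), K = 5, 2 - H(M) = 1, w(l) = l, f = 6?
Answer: 16530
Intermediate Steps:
H(M) = 1 (H(M) = 2 - 1*1 = 2 - 1 = 1)
F(s, D) = 28 + 6*D² (F(s, D) = -2 + (1 + 5)*((D*D - 1) + 6) = -2 + 6*((D² - 1) + 6) = -2 + 6*((-1 + D²) + 6) = -2 + 6*(5 + D²) = -2 + (30 + 6*D²) = 28 + 6*D²)
((7*F(w(-2), -3))*0 + 22345) - 5815 = ((7*(28 + 6*(-3)²))*0 + 22345) - 5815 = ((7*(28 + 6*9))*0 + 22345) - 5815 = ((7*(28 + 54))*0 + 22345) - 5815 = ((7*82)*0 + 22345) - 5815 = (574*0 + 22345) - 5815 = (0 + 22345) - 5815 = 22345 - 5815 = 16530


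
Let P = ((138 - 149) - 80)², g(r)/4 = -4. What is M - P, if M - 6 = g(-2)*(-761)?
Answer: 3901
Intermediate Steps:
g(r) = -16 (g(r) = 4*(-4) = -16)
M = 12182 (M = 6 - 16*(-761) = 6 + 12176 = 12182)
P = 8281 (P = (-11 - 80)² = (-91)² = 8281)
M - P = 12182 - 1*8281 = 12182 - 8281 = 3901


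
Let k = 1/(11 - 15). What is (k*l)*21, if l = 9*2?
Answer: -189/2 ≈ -94.500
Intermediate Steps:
k = -1/4 (k = 1/(-4) = -1/4 ≈ -0.25000)
l = 18
(k*l)*21 = -1/4*18*21 = -9/2*21 = -189/2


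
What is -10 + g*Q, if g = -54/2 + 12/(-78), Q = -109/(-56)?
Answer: -45757/728 ≈ -62.853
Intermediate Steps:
Q = 109/56 (Q = -109*(-1/56) = 109/56 ≈ 1.9464)
g = -353/13 (g = -54*½ + 12*(-1/78) = -27 - 2/13 = -353/13 ≈ -27.154)
-10 + g*Q = -10 - 353/13*109/56 = -10 - 38477/728 = -45757/728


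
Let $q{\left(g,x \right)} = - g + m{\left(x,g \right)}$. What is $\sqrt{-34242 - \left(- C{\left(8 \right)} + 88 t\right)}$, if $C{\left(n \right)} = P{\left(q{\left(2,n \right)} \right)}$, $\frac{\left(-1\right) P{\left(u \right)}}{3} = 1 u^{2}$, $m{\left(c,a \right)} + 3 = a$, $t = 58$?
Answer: $i \sqrt{39373} \approx 198.43 i$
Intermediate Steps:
$m{\left(c,a \right)} = -3 + a$
$q{\left(g,x \right)} = -3$ ($q{\left(g,x \right)} = - g + \left(-3 + g\right) = -3$)
$P{\left(u \right)} = - 3 u^{2}$ ($P{\left(u \right)} = - 3 \cdot 1 u^{2} = - 3 u^{2}$)
$C{\left(n \right)} = -27$ ($C{\left(n \right)} = - 3 \left(-3\right)^{2} = \left(-3\right) 9 = -27$)
$\sqrt{-34242 - \left(- C{\left(8 \right)} + 88 t\right)} = \sqrt{-34242 - 5131} = \sqrt{-39373} = i \sqrt{39373}$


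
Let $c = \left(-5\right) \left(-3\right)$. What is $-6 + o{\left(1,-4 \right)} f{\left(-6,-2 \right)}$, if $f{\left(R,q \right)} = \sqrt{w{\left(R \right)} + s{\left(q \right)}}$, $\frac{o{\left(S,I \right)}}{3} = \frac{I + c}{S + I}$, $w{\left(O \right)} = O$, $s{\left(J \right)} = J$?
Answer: $-6 - 22 i \sqrt{2} \approx -6.0 - 31.113 i$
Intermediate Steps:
$c = 15$
$o{\left(S,I \right)} = \frac{3 \left(15 + I\right)}{I + S}$ ($o{\left(S,I \right)} = 3 \frac{I + 15}{S + I} = 3 \frac{15 + I}{I + S} = \frac{3 \left(15 + I\right)}{I + S}$)
$f{\left(R,q \right)} = \sqrt{R + q}$
$-6 + o{\left(1,-4 \right)} f{\left(-6,-2 \right)} = -6 + \frac{3 \left(15 - 4\right)}{-4 + 1} \sqrt{-6 - 2} = -6 + 3 \frac{1}{-3} \cdot 11 \sqrt{-8} = -6 + 3 \left(- \frac{1}{3}\right) 11 \cdot 2 i \sqrt{2} = -6 - 11 \cdot 2 i \sqrt{2} = -6 - 22 i \sqrt{2}$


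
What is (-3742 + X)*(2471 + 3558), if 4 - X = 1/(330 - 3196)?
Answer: -64589322103/2866 ≈ -2.2536e+7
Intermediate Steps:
X = 11465/2866 (X = 4 - 1/(330 - 3196) = 4 - 1/(-2866) = 4 - 1*(-1/2866) = 4 + 1/2866 = 11465/2866 ≈ 4.0004)
(-3742 + X)*(2471 + 3558) = (-3742 + 11465/2866)*(2471 + 3558) = -10713107/2866*6029 = -64589322103/2866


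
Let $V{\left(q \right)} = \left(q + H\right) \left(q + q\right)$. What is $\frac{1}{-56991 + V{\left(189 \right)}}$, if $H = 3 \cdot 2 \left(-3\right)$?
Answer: $\frac{1}{7647} \approx 0.00013077$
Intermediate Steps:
$H = -18$ ($H = 6 \left(-3\right) = -18$)
$V{\left(q \right)} = 2 q \left(-18 + q\right)$ ($V{\left(q \right)} = \left(q - 18\right) \left(q + q\right) = \left(-18 + q\right) 2 q = 2 q \left(-18 + q\right)$)
$\frac{1}{-56991 + V{\left(189 \right)}} = \frac{1}{-56991 + 2 \cdot 189 \left(-18 + 189\right)} = \frac{1}{-56991 + 2 \cdot 189 \cdot 171} = \frac{1}{-56991 + 64638} = \frac{1}{7647}$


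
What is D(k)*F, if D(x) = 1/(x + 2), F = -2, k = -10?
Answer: 1/4 ≈ 0.25000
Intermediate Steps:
D(x) = 1/(2 + x)
D(k)*F = -2/(2 - 10) = -2/(-8) = -1/8*(-2) = 1/4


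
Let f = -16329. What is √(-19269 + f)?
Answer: I*√35598 ≈ 188.67*I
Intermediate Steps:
√(-19269 + f) = √(-19269 - 16329) = √(-35598) = I*√35598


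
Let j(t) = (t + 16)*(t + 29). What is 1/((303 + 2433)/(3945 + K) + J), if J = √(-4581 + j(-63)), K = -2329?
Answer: 909/1603096 - 10201*I*√2983/30458824 ≈ 0.00056703 - 0.018292*I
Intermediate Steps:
j(t) = (16 + t)*(29 + t)
J = I*√2983 (J = √(-4581 + (464 + (-63)² + 45*(-63))) = √(-4581 + (464 + 3969 - 2835)) = √(-4581 + 1598) = √(-2983) = I*√2983 ≈ 54.617*I)
1/((303 + 2433)/(3945 + K) + J) = 1/((303 + 2433)/(3945 - 2329) + I*√2983) = 1/(2736/1616 + I*√2983) = 1/(2736*(1/1616) + I*√2983) = 1/(171/101 + I*√2983)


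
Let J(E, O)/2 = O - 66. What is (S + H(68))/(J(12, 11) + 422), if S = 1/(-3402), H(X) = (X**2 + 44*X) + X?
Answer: 26140967/1061424 ≈ 24.628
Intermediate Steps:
J(E, O) = -132 + 2*O (J(E, O) = 2*(O - 66) = 2*(-66 + O) = -132 + 2*O)
H(X) = X**2 + 45*X
S = -1/3402 ≈ -0.00029394
(S + H(68))/(J(12, 11) + 422) = (-1/3402 + 68*(45 + 68))/((-132 + 2*11) + 422) = (-1/3402 + 68*113)/((-132 + 22) + 422) = (-1/3402 + 7684)/(-110 + 422) = (26140967/3402)/312 = (26140967/3402)*(1/312) = 26140967/1061424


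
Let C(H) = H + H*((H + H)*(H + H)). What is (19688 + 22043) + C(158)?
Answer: 15819137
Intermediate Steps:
C(H) = H + 4*H**3 (C(H) = H + H*((2*H)*(2*H)) = H + H*(4*H**2) = H + 4*H**3)
(19688 + 22043) + C(158) = (19688 + 22043) + (158 + 4*158**3) = 41731 + (158 + 4*3944312) = 41731 + (158 + 15777248) = 41731 + 15777406 = 15819137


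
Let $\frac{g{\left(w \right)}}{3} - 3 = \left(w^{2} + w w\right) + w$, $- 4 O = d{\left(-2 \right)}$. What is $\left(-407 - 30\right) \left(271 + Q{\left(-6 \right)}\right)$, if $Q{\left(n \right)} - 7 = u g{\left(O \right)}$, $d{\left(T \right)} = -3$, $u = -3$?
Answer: $- \frac{818501}{8} \approx -1.0231 \cdot 10^{5}$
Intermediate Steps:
$O = \frac{3}{4}$ ($O = \left(- \frac{1}{4}\right) \left(-3\right) = \frac{3}{4} \approx 0.75$)
$g{\left(w \right)} = 9 + 3 w + 6 w^{2}$ ($g{\left(w \right)} = 9 + 3 \left(\left(w^{2} + w w\right) + w\right) = 9 + 3 \left(\left(w^{2} + w^{2}\right) + w\right) = 9 + 3 \left(2 w^{2} + w\right) = 9 + 3 \left(w + 2 w^{2}\right) = 9 + \left(3 w + 6 w^{2}\right) = 9 + 3 w + 6 w^{2}$)
$Q{\left(n \right)} = - \frac{295}{8}$ ($Q{\left(n \right)} = 7 - 3 \left(9 + 3 \cdot \frac{3}{4} + 6 \left(\frac{3}{4}\right)^{2}\right) = 7 - 3 \left(9 + \frac{9}{4} + 6 \cdot \frac{9}{16}\right) = 7 - 3 \left(9 + \frac{9}{4} + \frac{27}{8}\right) = 7 - \frac{351}{8} = - \frac{295}{8}$)
$\left(-407 - 30\right) \left(271 + Q{\left(-6 \right)}\right) = \left(-407 - 30\right) \left(271 - \frac{295}{8}\right) = \left(-437\right) \frac{1873}{8} = - \frac{818501}{8}$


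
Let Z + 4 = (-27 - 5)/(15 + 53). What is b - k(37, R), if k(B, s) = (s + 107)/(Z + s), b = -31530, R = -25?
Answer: -15795136/501 ≈ -31527.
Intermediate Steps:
Z = -76/17 (Z = -4 + (-27 - 5)/(15 + 53) = -4 - 32/68 = -4 - 32*1/68 = -4 - 8/17 = -76/17 ≈ -4.4706)
k(B, s) = (107 + s)/(-76/17 + s) (k(B, s) = (s + 107)/(-76/17 + s) = (107 + s)/(-76/17 + s))
b - k(37, R) = -31530 - 17*(107 - 25)/(-76 + 17*(-25)) = -31530 - 17*82/(-76 - 425) = -31530 - 17*82/(-501) = -31530 - 17*(-1)*82/501 = -31530 - 1*(-1394/501) = -31530 + 1394/501 = -15795136/501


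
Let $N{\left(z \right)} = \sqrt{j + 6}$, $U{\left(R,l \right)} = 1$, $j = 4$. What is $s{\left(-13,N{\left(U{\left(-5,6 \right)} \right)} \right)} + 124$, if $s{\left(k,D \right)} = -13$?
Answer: $111$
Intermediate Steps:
$N{\left(z \right)} = \sqrt{10}$ ($N{\left(z \right)} = \sqrt{4 + 6} = \sqrt{10}$)
$s{\left(-13,N{\left(U{\left(-5,6 \right)} \right)} \right)} + 124 = -13 + 124 = 111$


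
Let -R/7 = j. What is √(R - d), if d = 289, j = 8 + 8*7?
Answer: I*√737 ≈ 27.148*I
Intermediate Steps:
j = 64 (j = 8 + 56 = 64)
R = -448 (R = -7*64 = -448)
√(R - d) = √(-448 - 1*289) = √(-448 - 289) = √(-737) = I*√737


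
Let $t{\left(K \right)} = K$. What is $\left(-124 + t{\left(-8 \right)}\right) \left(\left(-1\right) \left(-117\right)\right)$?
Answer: $-15444$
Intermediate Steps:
$\left(-124 + t{\left(-8 \right)}\right) \left(\left(-1\right) \left(-117\right)\right) = \left(-124 - 8\right) \left(\left(-1\right) \left(-117\right)\right) = \left(-132\right) 117 = -15444$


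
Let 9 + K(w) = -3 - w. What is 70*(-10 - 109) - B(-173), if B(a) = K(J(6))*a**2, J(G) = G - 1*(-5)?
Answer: 680037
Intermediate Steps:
J(G) = 5 + G (J(G) = G + 5 = 5 + G)
K(w) = -12 - w (K(w) = -9 + (-3 - w) = -12 - w)
B(a) = -23*a**2 (B(a) = (-12 - (5 + 6))*a**2 = (-12 - 1*11)*a**2 = (-12 - 11)*a**2 = -23*a**2)
70*(-10 - 109) - B(-173) = 70*(-10 - 109) - (-23)*(-173)**2 = 70*(-119) - (-23)*29929 = -8330 - 1*(-688367) = -8330 + 688367 = 680037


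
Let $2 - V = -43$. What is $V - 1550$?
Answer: $-1505$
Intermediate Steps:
$V = 45$ ($V = 2 - -43 = 2 + 43 = 45$)
$V - 1550 = 45 - 1550 = -1505$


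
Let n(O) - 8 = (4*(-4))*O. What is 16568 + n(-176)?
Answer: 19392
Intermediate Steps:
n(O) = 8 - 16*O (n(O) = 8 + (4*(-4))*O = 8 - 16*O)
16568 + n(-176) = 16568 + (8 - 16*(-176)) = 16568 + (8 + 2816) = 16568 + 2824 = 19392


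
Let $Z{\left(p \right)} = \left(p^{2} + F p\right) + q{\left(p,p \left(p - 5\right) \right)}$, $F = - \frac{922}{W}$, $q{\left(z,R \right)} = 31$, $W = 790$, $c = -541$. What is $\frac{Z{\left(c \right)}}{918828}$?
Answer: $\frac{38623547}{120979020} \approx 0.31926$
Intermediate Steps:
$F = - \frac{461}{395}$ ($F = - \frac{922}{790} = \left(-922\right) \frac{1}{790} = - \frac{461}{395} \approx -1.1671$)
$Z{\left(p \right)} = 31 + p^{2} - \frac{461 p}{395}$ ($Z{\left(p \right)} = \left(p^{2} - \frac{461 p}{395}\right) + 31 = 31 + p^{2} - \frac{461 p}{395}$)
$\frac{Z{\left(c \right)}}{918828} = \frac{31 + \left(-541\right)^{2} - - \frac{249401}{395}}{918828} = \left(31 + 292681 + \frac{249401}{395}\right) \frac{1}{918828} = \frac{115870641}{395} \cdot \frac{1}{918828} = \frac{38623547}{120979020}$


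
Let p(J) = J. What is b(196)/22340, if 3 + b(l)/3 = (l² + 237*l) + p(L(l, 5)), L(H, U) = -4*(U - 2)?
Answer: 254559/22340 ≈ 11.395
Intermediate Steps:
L(H, U) = 8 - 4*U (L(H, U) = -4*(-2 + U) = 8 - 4*U)
b(l) = -45 + 3*l² + 711*l (b(l) = -9 + 3*((l² + 237*l) + (8 - 4*5)) = -9 + 3*((l² + 237*l) + (8 - 20)) = -9 + 3*((l² + 237*l) - 12) = -9 + 3*(-12 + l² + 237*l) = -9 + (-36 + 3*l² + 711*l) = -45 + 3*l² + 711*l)
b(196)/22340 = (-45 + 3*196² + 711*196)/22340 = (-45 + 3*38416 + 139356)*(1/22340) = (-45 + 115248 + 139356)*(1/22340) = 254559*(1/22340) = 254559/22340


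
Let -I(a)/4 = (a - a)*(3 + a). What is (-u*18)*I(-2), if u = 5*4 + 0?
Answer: 0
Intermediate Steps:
u = 20 (u = 20 + 0 = 20)
I(a) = 0 (I(a) = -4*(a - a)*(3 + a) = -0*(3 + a) = -4*0 = 0)
(-u*18)*I(-2) = (-1*20*18)*0 = -20*18*0 = -360*0 = 0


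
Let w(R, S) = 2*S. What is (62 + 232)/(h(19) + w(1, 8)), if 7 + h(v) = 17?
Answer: 147/13 ≈ 11.308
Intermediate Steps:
h(v) = 10 (h(v) = -7 + 17 = 10)
(62 + 232)/(h(19) + w(1, 8)) = (62 + 232)/(10 + 2*8) = 294/(10 + 16) = 294/26 = 294*(1/26) = 147/13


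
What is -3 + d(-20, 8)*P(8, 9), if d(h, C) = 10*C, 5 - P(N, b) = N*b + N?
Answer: -6003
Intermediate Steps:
P(N, b) = 5 - N - N*b (P(N, b) = 5 - (N*b + N) = 5 - (N + N*b) = 5 + (-N - N*b) = 5 - N - N*b)
-3 + d(-20, 8)*P(8, 9) = -3 + (10*8)*(5 - 1*8 - 1*8*9) = -3 + 80*(5 - 8 - 72) = -3 + 80*(-75) = -3 - 6000 = -6003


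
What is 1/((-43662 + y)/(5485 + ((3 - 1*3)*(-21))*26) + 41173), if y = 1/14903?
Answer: 16348591/672990398286 ≈ 2.4292e-5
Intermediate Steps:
y = 1/14903 ≈ 6.7101e-5
1/((-43662 + y)/(5485 + ((3 - 1*3)*(-21))*26) + 41173) = 1/((-43662 + 1/14903)/(5485 + ((3 - 1*3)*(-21))*26) + 41173) = 1/(-650694785/(14903*(5485 + ((3 - 3)*(-21))*26)) + 41173) = 1/(-650694785/(14903*(5485 + (0*(-21))*26)) + 41173) = 1/(-650694785/(14903*(5485 + 0*26)) + 41173) = 1/(-650694785/(14903*(5485 + 0)) + 41173) = 1/(-650694785/14903/5485 + 41173) = 1/(-650694785/14903*1/5485 + 41173) = 1/(-130138957/16348591 + 41173) = 1/(672990398286/16348591) = 16348591/672990398286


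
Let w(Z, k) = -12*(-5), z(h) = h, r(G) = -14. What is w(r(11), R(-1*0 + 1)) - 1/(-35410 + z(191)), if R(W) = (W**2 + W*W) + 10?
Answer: 2113141/35219 ≈ 60.000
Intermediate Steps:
R(W) = 10 + 2*W**2 (R(W) = (W**2 + W**2) + 10 = 2*W**2 + 10 = 10 + 2*W**2)
w(Z, k) = 60
w(r(11), R(-1*0 + 1)) - 1/(-35410 + z(191)) = 60 - 1/(-35410 + 191) = 60 - 1/(-35219) = 60 - 1*(-1/35219) = 60 + 1/35219 = 2113141/35219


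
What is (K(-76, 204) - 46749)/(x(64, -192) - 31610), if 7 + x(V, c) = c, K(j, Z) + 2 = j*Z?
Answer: 62255/31809 ≈ 1.9571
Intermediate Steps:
K(j, Z) = -2 + Z*j (K(j, Z) = -2 + j*Z = -2 + Z*j)
x(V, c) = -7 + c
(K(-76, 204) - 46749)/(x(64, -192) - 31610) = ((-2 + 204*(-76)) - 46749)/((-7 - 192) - 31610) = ((-2 - 15504) - 46749)/(-199 - 31610) = (-15506 - 46749)/(-31809) = -62255*(-1/31809) = 62255/31809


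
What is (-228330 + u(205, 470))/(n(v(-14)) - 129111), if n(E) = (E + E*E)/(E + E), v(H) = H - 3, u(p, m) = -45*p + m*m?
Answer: 16655/129119 ≈ 0.12899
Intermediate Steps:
u(p, m) = m² - 45*p (u(p, m) = -45*p + m² = m² - 45*p)
v(H) = -3 + H
n(E) = (E + E²)/(2*E) (n(E) = (E + E²)/((2*E)) = (E + E²)*(1/(2*E)) = (E + E²)/(2*E))
(-228330 + u(205, 470))/(n(v(-14)) - 129111) = (-228330 + (470² - 45*205))/((½ + (-3 - 14)/2) - 129111) = (-228330 + (220900 - 9225))/((½ + (½)*(-17)) - 129111) = (-228330 + 211675)/((½ - 17/2) - 129111) = -16655/(-8 - 129111) = -16655/(-129119) = -16655*(-1/129119) = 16655/129119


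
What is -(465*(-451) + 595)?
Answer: 209120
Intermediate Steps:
-(465*(-451) + 595) = -(-209715 + 595) = -1*(-209120) = 209120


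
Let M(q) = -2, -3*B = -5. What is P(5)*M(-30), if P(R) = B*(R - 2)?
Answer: -10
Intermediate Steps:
B = 5/3 (B = -⅓*(-5) = 5/3 ≈ 1.6667)
P(R) = -10/3 + 5*R/3 (P(R) = 5*(R - 2)/3 = 5*(-2 + R)/3 = -10/3 + 5*R/3)
P(5)*M(-30) = (-10/3 + (5/3)*5)*(-2) = (-10/3 + 25/3)*(-2) = 5*(-2) = -10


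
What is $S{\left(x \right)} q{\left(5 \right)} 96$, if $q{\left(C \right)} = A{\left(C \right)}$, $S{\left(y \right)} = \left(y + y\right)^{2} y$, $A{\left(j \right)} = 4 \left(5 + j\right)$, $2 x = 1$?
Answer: $1920$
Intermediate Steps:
$x = \frac{1}{2}$ ($x = \frac{1}{2} \cdot 1 = \frac{1}{2} \approx 0.5$)
$A{\left(j \right)} = 20 + 4 j$
$S{\left(y \right)} = 4 y^{3}$ ($S{\left(y \right)} = \left(2 y\right)^{2} y = 4 y^{2} y = 4 y^{3}$)
$q{\left(C \right)} = 20 + 4 C$
$S{\left(x \right)} q{\left(5 \right)} 96 = \frac{4}{8} \left(20 + 4 \cdot 5\right) 96 = 4 \cdot \frac{1}{8} \left(20 + 20\right) 96 = \frac{1}{2} \cdot 40 \cdot 96 = 20 \cdot 96 = 1920$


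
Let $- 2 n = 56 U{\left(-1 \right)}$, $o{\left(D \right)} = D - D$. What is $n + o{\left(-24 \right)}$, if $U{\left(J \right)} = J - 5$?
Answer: $168$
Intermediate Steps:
$U{\left(J \right)} = -5 + J$
$o{\left(D \right)} = 0$
$n = 168$ ($n = - \frac{56 \left(-5 - 1\right)}{2} = - \frac{56 \left(-6\right)}{2} = \left(- \frac{1}{2}\right) \left(-336\right) = 168$)
$n + o{\left(-24 \right)} = 168 + 0 = 168$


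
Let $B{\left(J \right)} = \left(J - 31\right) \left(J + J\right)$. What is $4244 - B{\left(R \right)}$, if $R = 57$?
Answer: $1280$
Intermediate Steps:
$B{\left(J \right)} = 2 J \left(-31 + J\right)$ ($B{\left(J \right)} = \left(-31 + J\right) 2 J = 2 J \left(-31 + J\right)$)
$4244 - B{\left(R \right)} = 4244 - 2 \cdot 57 \left(-31 + 57\right) = 4244 - 2 \cdot 57 \cdot 26 = 4244 - 2964 = 1280$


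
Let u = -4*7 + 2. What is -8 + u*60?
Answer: -1568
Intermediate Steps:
u = -26 (u = -28 + 2 = -26)
-8 + u*60 = -8 - 26*60 = -8 - 1560 = -1568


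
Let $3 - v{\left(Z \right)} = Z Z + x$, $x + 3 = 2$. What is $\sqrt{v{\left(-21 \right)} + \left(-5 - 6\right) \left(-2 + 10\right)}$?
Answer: $5 i \sqrt{21} \approx 22.913 i$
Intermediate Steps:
$x = -1$ ($x = -3 + 2 = -1$)
$v{\left(Z \right)} = 4 - Z^{2}$ ($v{\left(Z \right)} = 3 - \left(Z Z - 1\right) = 3 - \left(Z^{2} - 1\right) = 3 - \left(-1 + Z^{2}\right) = 4 - Z^{2}$)
$\sqrt{v{\left(-21 \right)} + \left(-5 - 6\right) \left(-2 + 10\right)} = \sqrt{\left(4 - \left(-21\right)^{2}\right) + \left(-5 - 6\right) \left(-2 + 10\right)} = \sqrt{\left(4 - 441\right) + \left(-5 - 6\right) 8} = \sqrt{\left(4 - 441\right) - 88} = \sqrt{-437 - 88} = \sqrt{-525} = 5 i \sqrt{21}$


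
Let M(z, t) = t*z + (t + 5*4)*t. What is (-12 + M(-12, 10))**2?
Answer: 28224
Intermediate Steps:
M(z, t) = t*z + t*(20 + t) (M(z, t) = t*z + (t + 20)*t = t*z + (20 + t)*t = t*z + t*(20 + t))
(-12 + M(-12, 10))**2 = (-12 + 10*(20 + 10 - 12))**2 = (-12 + 10*18)**2 = (-12 + 180)**2 = 168**2 = 28224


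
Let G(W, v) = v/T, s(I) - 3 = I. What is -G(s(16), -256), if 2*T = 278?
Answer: 256/139 ≈ 1.8417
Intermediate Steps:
T = 139 (T = (1/2)*278 = 139)
s(I) = 3 + I
G(W, v) = v/139
-G(s(16), -256) = -(-256)/139 = -1*(-256/139) = 256/139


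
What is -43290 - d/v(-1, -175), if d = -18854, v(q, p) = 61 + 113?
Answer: -3756803/87 ≈ -43182.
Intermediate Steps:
v(q, p) = 174
-43290 - d/v(-1, -175) = -43290 - (-18854)/174 = -43290 - 1*(-9427/87) = -43290 + 9427/87 = -3756803/87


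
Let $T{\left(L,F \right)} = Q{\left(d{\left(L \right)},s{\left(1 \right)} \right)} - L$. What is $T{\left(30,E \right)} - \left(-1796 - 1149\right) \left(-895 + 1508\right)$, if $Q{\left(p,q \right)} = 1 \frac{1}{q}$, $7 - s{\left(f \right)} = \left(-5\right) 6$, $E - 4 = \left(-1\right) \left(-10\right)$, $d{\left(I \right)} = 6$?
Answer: $\frac{66794436}{37} \approx 1.8053 \cdot 10^{6}$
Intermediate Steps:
$E = 14$ ($E = 4 - -10 = 4 + 10 = 14$)
$s{\left(f \right)} = 37$ ($s{\left(f \right)} = 7 - \left(-5\right) 6 = 7 - -30 = 7 + 30 = 37$)
$Q{\left(p,q \right)} = \frac{1}{q}$
$T{\left(L,F \right)} = \frac{1}{37} - L$
$T{\left(30,E \right)} - \left(-1796 - 1149\right) \left(-895 + 1508\right) = \left(\frac{1}{37} - 30\right) - \left(-1796 - 1149\right) \left(-895 + 1508\right) = \left(\frac{1}{37} - 30\right) - \left(-2945\right) 613 = - \frac{1109}{37} - -1805285 = - \frac{1109}{37} + 1805285 = \frac{66794436}{37}$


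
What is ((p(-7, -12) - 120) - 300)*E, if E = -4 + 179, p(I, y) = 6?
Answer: -72450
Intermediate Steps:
E = 175
((p(-7, -12) - 120) - 300)*E = ((6 - 120) - 300)*175 = (-114 - 300)*175 = -414*175 = -72450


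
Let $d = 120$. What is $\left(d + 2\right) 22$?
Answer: $2684$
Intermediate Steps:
$\left(d + 2\right) 22 = \left(120 + 2\right) 22 = 122 \cdot 22 = 2684$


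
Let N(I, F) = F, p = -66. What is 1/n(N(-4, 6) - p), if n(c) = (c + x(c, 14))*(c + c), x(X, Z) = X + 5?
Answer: 1/21456 ≈ 4.6607e-5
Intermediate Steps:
x(X, Z) = 5 + X
n(c) = 2*c*(5 + 2*c) (n(c) = (c + (5 + c))*(c + c) = (5 + 2*c)*(2*c) = 2*c*(5 + 2*c))
1/n(N(-4, 6) - p) = 1/(2*(6 - 1*(-66))*(5 + 2*(6 - 1*(-66)))) = 1/(2*(6 + 66)*(5 + 2*(6 + 66))) = 1/(2*72*(5 + 2*72)) = 1/(2*72*(5 + 144)) = 1/(2*72*149) = 1/21456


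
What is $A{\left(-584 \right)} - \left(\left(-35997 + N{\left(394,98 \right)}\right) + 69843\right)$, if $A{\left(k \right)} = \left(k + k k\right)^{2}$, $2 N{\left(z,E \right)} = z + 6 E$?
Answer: $115921148447$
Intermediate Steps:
$N{\left(z,E \right)} = \frac{z}{2} + 3 E$ ($N{\left(z,E \right)} = \frac{z + 6 E}{2} = \frac{z}{2} + 3 E$)
$A{\left(k \right)} = \left(k + k^{2}\right)^{2}$
$A{\left(-584 \right)} - \left(\left(-35997 + N{\left(394,98 \right)}\right) + 69843\right) = \left(-584\right)^{2} \left(1 - 584\right)^{2} - \left(\left(-35997 + \left(\frac{1}{2} \cdot 394 + 3 \cdot 98\right)\right) + 69843\right) = 341056 \left(-583\right)^{2} - \left(\left(-35997 + \left(197 + 294\right)\right) + 69843\right) = 341056 \cdot 339889 - \left(\left(-35997 + 491\right) + 69843\right) = 115921182784 - \left(-35506 + 69843\right) = 115921182784 - 34337 = 115921148447$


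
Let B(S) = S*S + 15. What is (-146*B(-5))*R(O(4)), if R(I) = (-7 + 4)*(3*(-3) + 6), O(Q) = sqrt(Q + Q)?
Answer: -52560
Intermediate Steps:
B(S) = 15 + S**2 (B(S) = S**2 + 15 = 15 + S**2)
O(Q) = sqrt(2)*sqrt(Q) (O(Q) = sqrt(2*Q) = sqrt(2)*sqrt(Q))
R(I) = 9 (R(I) = -3*(-9 + 6) = -3*(-3) = 9)
(-146*B(-5))*R(O(4)) = -146*(15 + (-5)**2)*9 = -146*(15 + 25)*9 = -146*40*9 = -5840*9 = -52560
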